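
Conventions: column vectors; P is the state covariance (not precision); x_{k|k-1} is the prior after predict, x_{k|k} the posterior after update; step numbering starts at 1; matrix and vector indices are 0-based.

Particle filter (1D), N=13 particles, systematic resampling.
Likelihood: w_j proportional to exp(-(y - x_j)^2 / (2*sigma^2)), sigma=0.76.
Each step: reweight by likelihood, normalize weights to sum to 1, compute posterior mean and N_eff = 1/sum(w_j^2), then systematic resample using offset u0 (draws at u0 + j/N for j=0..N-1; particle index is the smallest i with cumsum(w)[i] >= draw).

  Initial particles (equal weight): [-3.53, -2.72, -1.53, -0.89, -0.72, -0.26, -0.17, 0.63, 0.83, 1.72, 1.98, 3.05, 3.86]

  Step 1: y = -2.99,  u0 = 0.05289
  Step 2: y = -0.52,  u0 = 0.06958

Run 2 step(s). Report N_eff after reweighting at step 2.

step 1: w=[0.4068, 0.4916, 0.0827, 0.0115, 0.0061, 0.0008, 0.0005, 0.0000, 0.0000, 0.0000, 0.0000, 0.0000, 0.0000]  mean=-2.9145  Neff=2.4147  idx=[0, 0, 0, 0, 0, 1, 1, 1, 1, 1, 1, 2, 2]
step 2: w=[0.0004, 0.0004, 0.0004, 0.0004, 0.0004, 0.0165, 0.0165, 0.0165, 0.0165, 0.0165, 0.0165, 0.4495, 0.4495]  mean=-1.6519  Neff=2.4644  idx=[9, 11, 11, 11, 11, 11, 11, 12, 12, 12, 12, 12, 12]

N_eff = 2.4644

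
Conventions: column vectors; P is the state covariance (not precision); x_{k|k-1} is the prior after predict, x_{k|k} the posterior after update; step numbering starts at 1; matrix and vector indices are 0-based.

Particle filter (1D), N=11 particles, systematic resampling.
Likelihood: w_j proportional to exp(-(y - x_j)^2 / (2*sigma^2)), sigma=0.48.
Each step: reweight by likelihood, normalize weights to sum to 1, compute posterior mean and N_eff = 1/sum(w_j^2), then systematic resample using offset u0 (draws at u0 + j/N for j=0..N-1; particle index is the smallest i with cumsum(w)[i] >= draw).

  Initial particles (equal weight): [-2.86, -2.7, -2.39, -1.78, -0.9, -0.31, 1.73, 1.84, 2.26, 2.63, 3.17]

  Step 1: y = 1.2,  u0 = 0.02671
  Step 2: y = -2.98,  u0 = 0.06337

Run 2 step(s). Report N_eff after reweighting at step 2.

step 1: w=[0.0000, 0.0000, 0.0000, 0.0000, 0.0001, 0.0067, 0.5122, 0.3874, 0.0823, 0.0111, 0.0002]  mean=1.8127  Neff=2.3844  idx=[6, 6, 6, 6, 6, 6, 7, 7, 7, 7, 8]
step 2: w=[0.1560, 0.1560, 0.1560, 0.1560, 0.1560, 0.1560, 0.0160, 0.0160, 0.0160, 0.0160, 0.0000]  mean=1.7371  Neff=6.8027  idx=[0, 0, 1, 2, 2, 3, 3, 4, 5, 5, 8]

N_eff = 6.8027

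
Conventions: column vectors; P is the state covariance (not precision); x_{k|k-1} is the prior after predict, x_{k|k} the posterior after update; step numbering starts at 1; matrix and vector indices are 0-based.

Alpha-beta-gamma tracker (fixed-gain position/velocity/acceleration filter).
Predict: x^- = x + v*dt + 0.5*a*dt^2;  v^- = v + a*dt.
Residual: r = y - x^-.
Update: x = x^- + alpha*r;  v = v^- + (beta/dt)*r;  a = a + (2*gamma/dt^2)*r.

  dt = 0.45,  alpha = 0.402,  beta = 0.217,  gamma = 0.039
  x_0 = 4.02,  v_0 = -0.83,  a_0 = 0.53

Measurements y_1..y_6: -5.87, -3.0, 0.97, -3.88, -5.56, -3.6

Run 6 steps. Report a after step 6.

a_post = 2.2007

step 1: x_pred=3.7002  r=-9.5702  x^+=-0.1470  v^+=-5.2064  a^+=-3.1563
step 2: x_pred=-2.8095  r=-0.1905  x^+=-2.8861  v^+=-6.7186  a^+=-3.2297
step 3: x_pred=-6.2365  r=7.2065  x^+=-3.3395  v^+=-4.6969  a^+=-0.4538
step 4: x_pred=-5.4990  r=1.6190  x^+=-4.8482  v^+=-4.1204  a^+=0.1698
step 5: x_pred=-6.6851  r=1.1251  x^+=-6.2328  v^+=-3.5014  a^+=0.6032
step 6: x_pred=-7.7474  r=4.1474  x^+=-6.0801  v^+=-1.2300  a^+=2.2007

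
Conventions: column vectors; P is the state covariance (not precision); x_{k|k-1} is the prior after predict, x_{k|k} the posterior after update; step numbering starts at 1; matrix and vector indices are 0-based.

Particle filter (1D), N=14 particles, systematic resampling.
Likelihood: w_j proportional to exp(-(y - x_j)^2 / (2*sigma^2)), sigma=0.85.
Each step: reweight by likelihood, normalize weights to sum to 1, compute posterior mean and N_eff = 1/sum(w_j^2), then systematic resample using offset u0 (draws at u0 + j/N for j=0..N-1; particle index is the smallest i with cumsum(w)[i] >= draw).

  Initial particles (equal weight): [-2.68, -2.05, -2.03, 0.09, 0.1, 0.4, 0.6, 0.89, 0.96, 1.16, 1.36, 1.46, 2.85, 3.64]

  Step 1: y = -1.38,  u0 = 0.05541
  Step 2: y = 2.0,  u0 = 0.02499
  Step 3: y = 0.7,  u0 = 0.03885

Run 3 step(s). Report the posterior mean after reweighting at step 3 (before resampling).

step 1: w=[0.1250, 0.2951, 0.3006, 0.0903, 0.0884, 0.0449, 0.0267, 0.0114, 0.0091, 0.0046, 0.0022, 0.0015, 0.0000, 0.0000]  mean=-1.4699  Neff=4.7160  idx=[0, 1, 1, 1, 1, 1, 2, 2, 2, 2, 3, 4, 5, 8]
step 2: w=[0.0000, 0.0000, 0.0000, 0.0000, 0.0000, 0.0000, 0.0000, 0.0000, 0.0000, 0.0000, 0.0994, 0.1021, 0.2111, 0.5873]  mean=0.6671  Neff=2.4405  idx=[10, 10, 11, 12, 12, 12, 13, 13, 13, 13, 13, 13, 13, 13]
step 3: w=[0.0605, 0.0605, 0.0610, 0.0735, 0.0735, 0.0735, 0.0747, 0.0747, 0.0747, 0.0747, 0.0747, 0.0747, 0.0747, 0.0747]  mean=0.6788  Neff=13.9131  idx=[0, 1, 2, 3, 4, 5, 6, 7, 8, 9, 10, 11, 12, 13]

post_mean = 0.6788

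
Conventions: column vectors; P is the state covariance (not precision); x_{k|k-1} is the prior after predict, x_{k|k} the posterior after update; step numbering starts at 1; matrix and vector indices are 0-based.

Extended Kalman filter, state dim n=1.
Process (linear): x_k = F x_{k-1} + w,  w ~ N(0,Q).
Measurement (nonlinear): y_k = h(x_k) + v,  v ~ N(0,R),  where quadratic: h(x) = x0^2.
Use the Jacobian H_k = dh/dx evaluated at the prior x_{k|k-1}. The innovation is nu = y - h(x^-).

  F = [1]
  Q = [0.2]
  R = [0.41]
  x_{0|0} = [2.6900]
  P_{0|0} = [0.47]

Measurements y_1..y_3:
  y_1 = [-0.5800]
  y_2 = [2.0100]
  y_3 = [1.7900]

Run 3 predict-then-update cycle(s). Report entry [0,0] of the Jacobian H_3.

step 1: x^-=[2.6900]  P^-=[0.6700]  H_jac=[5.3800]  S=[19.8027]  K=[0.1820]  nu=[-7.8161]  x^+=[1.2673]  P^+=[0.0139]
step 2: x^-=[1.2673]  P^-=[0.2139]  H_jac=[2.5345]  S=[1.7839]  K=[0.3039]  nu=[0.4040]  x^+=[1.3900]  P^+=[0.0492]
step 3: x^-=[1.3900]  P^-=[0.2492]  H_jac=[2.7801]  S=[2.3357]  K=[0.2966]  nu=[-0.1422]  x^+=[1.3479]  P^+=[0.0437]

H_jac[0,0] = 2.7801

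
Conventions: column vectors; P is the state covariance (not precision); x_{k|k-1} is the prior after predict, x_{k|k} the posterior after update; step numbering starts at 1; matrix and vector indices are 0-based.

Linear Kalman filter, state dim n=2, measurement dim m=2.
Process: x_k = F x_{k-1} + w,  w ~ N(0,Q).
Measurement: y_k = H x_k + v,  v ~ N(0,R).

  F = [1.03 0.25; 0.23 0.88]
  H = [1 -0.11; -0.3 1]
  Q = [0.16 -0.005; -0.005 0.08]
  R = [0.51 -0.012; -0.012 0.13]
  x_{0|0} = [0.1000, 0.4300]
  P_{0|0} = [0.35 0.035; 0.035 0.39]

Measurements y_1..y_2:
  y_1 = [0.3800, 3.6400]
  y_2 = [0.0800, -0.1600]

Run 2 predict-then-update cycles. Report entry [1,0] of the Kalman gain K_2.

step 1: x^-=[0.2105, 0.4014]  P^-=[0.5737 0.1975; 0.1975 0.4147]  S=[1.0453 -0.0258; -0.0258 0.4779]  K=[0.5301 0.0816; 0.1638 0.7527]  nu=[0.2137, 3.3018]  x^+=[0.5932, 2.9216]  P^+=[0.2790 0.0880; 0.0880 0.1223]
step 2: x^-=[1.3414, 2.7074]  P^-=[0.5090 0.1728; 0.1728 0.2251]  S=[0.9837 -0.0110; -0.0110 0.2972]  K=[0.4991 0.0860; 0.1570 0.5886]  nu=[-0.9636, -2.4650]  x^+=[0.6485, 1.1051]  P^+=[0.2627 0.0840; 0.0840 0.0998]

K[1,0] = 0.1570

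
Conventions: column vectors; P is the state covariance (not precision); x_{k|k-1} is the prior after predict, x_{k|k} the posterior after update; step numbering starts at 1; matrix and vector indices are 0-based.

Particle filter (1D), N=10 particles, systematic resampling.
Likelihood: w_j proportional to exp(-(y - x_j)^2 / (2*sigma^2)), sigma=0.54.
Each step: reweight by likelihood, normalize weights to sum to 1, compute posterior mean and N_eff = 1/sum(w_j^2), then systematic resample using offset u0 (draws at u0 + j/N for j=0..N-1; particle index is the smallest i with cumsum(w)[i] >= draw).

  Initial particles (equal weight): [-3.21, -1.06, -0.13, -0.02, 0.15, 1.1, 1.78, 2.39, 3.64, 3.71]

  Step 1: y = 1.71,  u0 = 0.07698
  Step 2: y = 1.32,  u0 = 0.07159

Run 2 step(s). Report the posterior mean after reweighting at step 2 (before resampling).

step 1: w=[0.0000, 0.0000, 0.0015, 0.0030, 0.0077, 0.2642, 0.4959, 0.2263, 0.0008, 0.0005]  mean=1.7202  Neff=2.7245  idx=[5, 5, 6, 6, 6, 6, 6, 7, 7, 7]
step 2: w=[0.1603, 0.1603, 0.1212, 0.1212, 0.1212, 0.1212, 0.1212, 0.0245, 0.0245, 0.0245]  mean=1.6067  Neff=7.8962  idx=[0, 1, 1, 2, 3, 4, 4, 5, 6, 8]

post_mean = 1.6067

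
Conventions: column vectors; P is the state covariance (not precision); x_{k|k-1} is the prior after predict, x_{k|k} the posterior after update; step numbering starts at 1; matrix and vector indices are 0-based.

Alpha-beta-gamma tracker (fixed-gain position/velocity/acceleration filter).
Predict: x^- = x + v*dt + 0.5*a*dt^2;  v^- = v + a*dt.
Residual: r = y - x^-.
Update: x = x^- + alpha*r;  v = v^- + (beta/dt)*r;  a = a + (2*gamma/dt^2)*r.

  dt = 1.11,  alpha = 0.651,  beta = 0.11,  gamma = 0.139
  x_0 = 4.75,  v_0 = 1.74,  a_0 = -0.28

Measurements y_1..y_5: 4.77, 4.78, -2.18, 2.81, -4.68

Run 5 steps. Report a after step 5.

step 1: x_pred=6.5089  r=-1.7389  x^+=5.3769  v^+=1.2569  a^+=-0.6724
step 2: x_pred=6.3578  r=-1.5778  x^+=5.3307  v^+=0.3542  a^+=-1.0284
step 3: x_pred=5.0903  r=-7.2703  x^+=0.3573  v^+=-1.5077  a^+=-2.6688
step 4: x_pred=-2.9604  r=5.7704  x^+=0.7961  v^+=-3.8982  a^+=-1.3668
step 5: x_pred=-4.3729  r=-0.3071  x^+=-4.5728  v^+=-5.4458  a^+=-1.4361

a_post = -1.4361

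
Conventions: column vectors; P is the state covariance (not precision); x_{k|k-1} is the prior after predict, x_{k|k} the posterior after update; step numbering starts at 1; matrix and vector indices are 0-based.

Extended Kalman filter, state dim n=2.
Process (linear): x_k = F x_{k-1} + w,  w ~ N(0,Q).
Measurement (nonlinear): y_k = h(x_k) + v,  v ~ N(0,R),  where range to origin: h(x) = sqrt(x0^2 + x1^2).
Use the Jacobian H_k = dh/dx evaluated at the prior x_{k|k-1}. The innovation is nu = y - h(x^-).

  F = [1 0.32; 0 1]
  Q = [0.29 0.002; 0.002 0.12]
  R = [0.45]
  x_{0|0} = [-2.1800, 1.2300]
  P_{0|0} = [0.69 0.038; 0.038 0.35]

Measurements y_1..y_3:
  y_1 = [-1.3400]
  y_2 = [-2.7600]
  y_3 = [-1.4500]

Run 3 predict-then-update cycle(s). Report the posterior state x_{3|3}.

x_post = [0.1903, -0.1395]

step 1: x^-=[-1.7864, 1.2300]  P^-=[1.0402 0.1520; 0.1520 0.4700]  H_jac=[-0.8236 0.5671]  S=[1.1648]  K=[-0.6615; 0.1213]  nu=[-3.5089]  x^+=[0.5348, 0.8042]  P^+=[0.5305 0.2455; 0.2455 0.4528]
step 2: x^-=[0.7921, 0.8042]  P^-=[1.0239 0.3924; 0.3924 0.5728]  H_jac=[0.7017 0.7124]  S=[1.6374]  K=[0.6096; 0.4174]  nu=[-3.8888]  x^+=[-1.5784, -0.8191]  P^+=[0.4155 -0.0242; -0.0242 0.2875]
step 3: x^-=[-1.8406, -0.8191]  P^-=[0.7194 0.0698; 0.0698 0.4075]  H_jac=[-0.9136 -0.4066]  S=[1.1697]  K=[-0.5862; -0.1962]  nu=[-3.4646]  x^+=[0.1903, -0.1395]  P^+=[0.3175 -0.0647; -0.0647 0.3625]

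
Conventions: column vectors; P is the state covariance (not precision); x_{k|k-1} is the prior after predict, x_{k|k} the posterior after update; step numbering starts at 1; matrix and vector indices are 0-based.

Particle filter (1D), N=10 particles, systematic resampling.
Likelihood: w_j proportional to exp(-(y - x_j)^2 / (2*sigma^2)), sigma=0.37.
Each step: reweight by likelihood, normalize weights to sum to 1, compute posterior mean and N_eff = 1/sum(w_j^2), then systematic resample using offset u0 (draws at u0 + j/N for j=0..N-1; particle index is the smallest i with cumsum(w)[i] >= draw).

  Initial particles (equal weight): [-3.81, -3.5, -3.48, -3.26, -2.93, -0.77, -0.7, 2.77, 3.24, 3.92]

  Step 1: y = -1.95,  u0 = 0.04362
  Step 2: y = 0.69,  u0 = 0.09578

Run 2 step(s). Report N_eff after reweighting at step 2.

step 1: w=[0.0001, 0.0037, 0.0046, 0.0455, 0.7182, 0.1483, 0.0797, 0.0000, 0.0000, 0.0000]  mean=-2.4519  Neff=1.8307  idx=[3, 4, 4, 4, 4, 4, 4, 4, 5, 6]
step 2: w=[0.0000, 0.0000, 0.0000, 0.0000, 0.0000, 0.0000, 0.0000, 0.0000, 0.3255, 0.6745]  mean=-0.7228  Neff=1.7828  idx=[8, 8, 8, 9, 9, 9, 9, 9, 9, 9]

N_eff = 1.7828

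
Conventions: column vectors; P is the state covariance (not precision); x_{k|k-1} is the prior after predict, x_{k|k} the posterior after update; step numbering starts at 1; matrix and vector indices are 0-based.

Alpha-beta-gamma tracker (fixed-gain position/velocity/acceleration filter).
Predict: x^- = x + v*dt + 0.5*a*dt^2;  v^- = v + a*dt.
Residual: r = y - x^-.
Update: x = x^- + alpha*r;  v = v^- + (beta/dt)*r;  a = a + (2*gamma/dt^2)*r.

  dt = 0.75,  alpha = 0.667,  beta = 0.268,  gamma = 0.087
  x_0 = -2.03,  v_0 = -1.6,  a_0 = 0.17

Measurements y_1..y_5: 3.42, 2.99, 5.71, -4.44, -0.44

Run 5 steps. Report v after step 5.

step 1: x_pred=-3.1822  r=6.6022  x^+=1.2215  v^+=0.8867  a^+=2.2123
step 2: x_pred=2.5087  r=0.4813  x^+=2.8297  v^+=2.7179  a^+=2.3612
step 3: x_pred=5.5322  r=0.1778  x^+=5.6508  v^+=4.5523  a^+=2.4162
step 4: x_pred=9.7446  r=-14.1846  x^+=0.2835  v^+=1.2958  a^+=-1.9716
step 5: x_pred=0.7008  r=-1.1408  x^+=-0.0601  v^+=-0.5905  a^+=-2.3245

v_post = -0.5905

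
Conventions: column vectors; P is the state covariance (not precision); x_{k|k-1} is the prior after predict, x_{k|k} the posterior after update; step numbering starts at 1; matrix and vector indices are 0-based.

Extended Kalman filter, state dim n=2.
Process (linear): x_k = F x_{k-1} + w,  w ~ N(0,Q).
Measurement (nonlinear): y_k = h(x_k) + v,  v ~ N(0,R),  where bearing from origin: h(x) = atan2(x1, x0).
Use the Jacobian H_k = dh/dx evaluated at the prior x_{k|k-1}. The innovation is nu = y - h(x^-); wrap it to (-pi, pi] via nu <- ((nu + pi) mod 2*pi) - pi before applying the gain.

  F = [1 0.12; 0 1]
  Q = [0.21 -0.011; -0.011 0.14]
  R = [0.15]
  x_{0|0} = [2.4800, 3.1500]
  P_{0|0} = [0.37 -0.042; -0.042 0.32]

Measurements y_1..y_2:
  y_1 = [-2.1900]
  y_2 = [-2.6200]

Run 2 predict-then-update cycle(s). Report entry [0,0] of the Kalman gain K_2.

step 1: x^-=[2.8580, 3.1500]  P^-=[0.5745 -0.0146; -0.0146 0.4600]  H_jac=[-0.1741 0.1580]  S=[0.1797]  K=[-0.5695; 0.4185]  nu=[-3.0240]  x^+=[4.5802, 1.8843]  P^+=[0.5162 0.0282; 0.0282 0.4285]
step 2: x^-=[4.8063, 1.8843]  P^-=[0.7392 0.0687; 0.0687 0.5685]  H_jac=[-0.0707 0.1803]  S=[0.1704]  K=[-0.2340; 0.5731]  nu=[-2.9936]  x^+=[5.5068, 0.1687]  P^+=[0.7299 0.0915; 0.0915 0.5125]

K[0,0] = -0.2340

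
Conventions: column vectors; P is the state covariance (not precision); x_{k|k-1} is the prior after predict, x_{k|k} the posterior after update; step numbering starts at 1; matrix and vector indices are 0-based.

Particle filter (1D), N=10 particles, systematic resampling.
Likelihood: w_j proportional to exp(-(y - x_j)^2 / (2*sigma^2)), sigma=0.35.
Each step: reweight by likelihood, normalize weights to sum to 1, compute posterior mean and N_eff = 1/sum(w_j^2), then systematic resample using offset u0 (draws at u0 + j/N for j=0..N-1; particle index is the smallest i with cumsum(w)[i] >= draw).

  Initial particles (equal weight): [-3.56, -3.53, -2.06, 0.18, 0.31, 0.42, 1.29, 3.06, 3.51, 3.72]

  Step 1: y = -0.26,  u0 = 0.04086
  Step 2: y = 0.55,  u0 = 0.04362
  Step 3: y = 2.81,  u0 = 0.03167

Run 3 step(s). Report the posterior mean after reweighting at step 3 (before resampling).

step 1: w=[0.0000, 0.0000, 0.0000, 0.5211, 0.3049, 0.1739, 0.0001, 0.0000, 0.0000, 0.0000]  mean=0.2615  Neff=2.5332  idx=[3, 3, 3, 3, 3, 4, 4, 4, 5, 5]
step 2: w=[0.0806, 0.0806, 0.0806, 0.0806, 0.0806, 0.1114, 0.1114, 0.1114, 0.1315, 0.1315]  mean=0.2866  Neff=9.5915  idx=[0, 1, 3, 4, 5, 6, 7, 8, 8, 9]
step 3: w=[0.0022, 0.0022, 0.0022, 0.0022, 0.0331, 0.0331, 0.0331, 0.2973, 0.2973, 0.2973]  mean=0.4070  Neff=3.7239  idx=[4, 7, 7, 7, 8, 8, 8, 9, 9, 9]

post_mean = 0.4070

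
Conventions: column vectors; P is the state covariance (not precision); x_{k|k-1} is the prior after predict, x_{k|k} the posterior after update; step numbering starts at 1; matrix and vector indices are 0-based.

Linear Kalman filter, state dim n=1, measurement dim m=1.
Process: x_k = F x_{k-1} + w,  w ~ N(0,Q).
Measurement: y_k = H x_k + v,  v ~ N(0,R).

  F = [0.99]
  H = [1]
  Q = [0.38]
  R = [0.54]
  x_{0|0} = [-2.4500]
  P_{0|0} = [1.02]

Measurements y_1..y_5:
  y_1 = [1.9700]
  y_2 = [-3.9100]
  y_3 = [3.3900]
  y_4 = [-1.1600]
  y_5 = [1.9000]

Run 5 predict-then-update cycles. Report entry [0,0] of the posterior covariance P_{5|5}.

step 1: x^-=[-2.4255]  P^-=[1.3797]  S=[1.9197]  K=[0.7187]  nu=[4.3955]  x^+=[0.7336]  P^+=[0.3881]
step 2: x^-=[0.7262]  P^-=[0.7604]  S=[1.3004]  K=[0.5847]  nu=[-4.6362]  x^+=[-1.9847]  P^+=[0.3158]
step 3: x^-=[-1.9649]  P^-=[0.6895]  S=[1.2295]  K=[0.5608]  nu=[5.3549]  x^+=[1.0381]  P^+=[0.3028]
step 4: x^-=[1.0277]  P^-=[0.6768]  S=[1.2168]  K=[0.5562]  nu=[-2.1877]  x^+=[-0.1891]  P^+=[0.3004]
step 5: x^-=[-0.1872]  P^-=[0.6744]  S=[1.2144]  K=[0.5553]  nu=[2.0872]  x^+=[0.9719]  P^+=[0.2999]

P_post[0,0] = 0.2999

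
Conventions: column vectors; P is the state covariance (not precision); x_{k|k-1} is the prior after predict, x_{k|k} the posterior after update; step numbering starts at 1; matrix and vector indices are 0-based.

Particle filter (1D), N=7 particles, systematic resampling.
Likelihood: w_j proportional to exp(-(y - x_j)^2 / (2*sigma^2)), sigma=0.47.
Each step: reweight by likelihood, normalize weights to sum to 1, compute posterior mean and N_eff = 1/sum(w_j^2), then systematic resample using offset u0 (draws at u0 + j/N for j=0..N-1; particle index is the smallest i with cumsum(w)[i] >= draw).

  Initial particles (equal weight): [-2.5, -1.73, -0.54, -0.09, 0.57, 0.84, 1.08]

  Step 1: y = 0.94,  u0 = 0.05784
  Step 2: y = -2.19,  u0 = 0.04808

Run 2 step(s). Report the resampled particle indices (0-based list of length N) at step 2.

resampled_idx = [0, 0, 0, 0, 1, 1, 1]

step 1: w=[0.0000, 0.0000, 0.0025, 0.0328, 0.2653, 0.3535, 0.3459]  mean=0.8174  Neff=3.1638  idx=[4, 4, 5, 5, 5, 6, 6]
step 2: w=[0.4787, 0.4787, 0.0139, 0.0139, 0.0139, 0.0005, 0.0005]  mean=0.5817  Neff=2.1793  idx=[0, 0, 0, 0, 1, 1, 1]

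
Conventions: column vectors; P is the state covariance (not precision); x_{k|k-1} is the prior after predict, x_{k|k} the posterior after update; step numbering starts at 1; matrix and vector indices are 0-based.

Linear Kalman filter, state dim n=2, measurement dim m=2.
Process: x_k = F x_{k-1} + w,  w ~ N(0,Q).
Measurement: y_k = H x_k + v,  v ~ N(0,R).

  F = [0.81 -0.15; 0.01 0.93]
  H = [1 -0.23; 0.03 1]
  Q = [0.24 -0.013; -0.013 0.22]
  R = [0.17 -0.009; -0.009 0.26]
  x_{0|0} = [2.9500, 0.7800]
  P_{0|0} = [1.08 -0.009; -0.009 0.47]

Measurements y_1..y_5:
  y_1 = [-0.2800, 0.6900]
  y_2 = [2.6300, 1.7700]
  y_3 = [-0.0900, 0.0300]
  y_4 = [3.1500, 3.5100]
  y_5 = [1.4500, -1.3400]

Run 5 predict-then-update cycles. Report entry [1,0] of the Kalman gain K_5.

step 1: x^-=[2.2725, 0.7549]  P^-=[0.9614 -0.0766; -0.0766 0.6264]  S=[1.1997 -0.2003; -0.2003 0.8827]  K=[0.8387 0.1362; -0.0685 0.6915]  nu=[-2.3789, -0.1331]  x^+=[0.2591, 0.8258]  P^+=[0.1468 0.0235; 0.0235 0.1797]
step 2: x^-=[0.0860, 0.7706]  P^-=[0.3346 -0.0192; -0.0192 0.3759]  S=[0.5334 -0.1045; -0.1045 0.6350]  K=[0.6539 0.0931; -0.0851 0.5770]  nu=[2.7212, 0.9969]  x^+=[1.9584, 1.1142]  P^+=[0.1138 0.0149; 0.0149 0.1503]
step 3: x^-=[1.4192, 1.0558]  P^-=[0.3144 -0.0218; -0.0218 0.3503]  S=[0.5130 -0.1018; -0.1018 0.6093]  K=[0.6399 0.0866; -0.0887 0.5591]  nu=[-1.2663, -1.0684]  x^+=[0.5164, 0.5708]  P^+=[0.1111 0.0134; 0.0134 0.1458]
step 4: x^-=[0.3327, 0.5360]  P^-=[0.3129 -0.0223; -0.0223 0.3463]  S=[0.5115 -0.1015; -0.1015 0.6053]  K=[0.6388 0.0857; -0.0891 0.5561]  nu=[2.9406, 2.9640]  x^+=[2.4650, 1.9224]  P^+=[0.1109 0.0132; 0.0132 0.1450]
step 5: x^-=[1.7083, 1.8125]  P^-=[0.3128 -0.0224; -0.0224 0.3457]  S=[0.5114 -0.1014; -0.1014 0.6046]  K=[0.6387 0.0855; -0.0891 0.5557]  nu=[0.1586, -3.2037]  x^+=[1.5355, 0.0181]  P^+=[0.1108 0.0132; 0.0132 0.1449]

K[1,0] = -0.0891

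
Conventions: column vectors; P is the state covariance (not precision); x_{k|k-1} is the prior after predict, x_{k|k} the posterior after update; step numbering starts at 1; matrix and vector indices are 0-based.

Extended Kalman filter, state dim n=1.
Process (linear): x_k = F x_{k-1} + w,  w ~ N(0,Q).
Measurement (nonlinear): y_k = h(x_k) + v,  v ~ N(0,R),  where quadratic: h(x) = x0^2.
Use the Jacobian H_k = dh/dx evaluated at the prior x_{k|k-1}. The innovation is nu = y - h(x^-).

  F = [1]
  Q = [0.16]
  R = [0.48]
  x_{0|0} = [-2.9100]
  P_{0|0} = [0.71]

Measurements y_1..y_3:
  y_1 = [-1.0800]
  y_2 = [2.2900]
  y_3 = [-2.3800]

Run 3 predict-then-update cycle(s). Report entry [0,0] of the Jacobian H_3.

step 1: x^-=[-2.9100]  P^-=[0.8700]  H_jac=[-5.8200]  S=[29.9490]  K=[-0.1691]  nu=[-9.5481]  x^+=[-1.2957]  P^+=[0.0139]
step 2: x^-=[-1.2957]  P^-=[0.1739]  H_jac=[-2.5915]  S=[1.6481]  K=[-0.2735]  nu=[0.6111]  x^+=[-1.4629]  P^+=[0.0507]
step 3: x^-=[-1.4629]  P^-=[0.2107]  H_jac=[-2.9257]  S=[2.2832]  K=[-0.2699]  nu=[-4.5200]  x^+=[-0.2427]  P^+=[0.0443]

H_jac[0,0] = -2.9257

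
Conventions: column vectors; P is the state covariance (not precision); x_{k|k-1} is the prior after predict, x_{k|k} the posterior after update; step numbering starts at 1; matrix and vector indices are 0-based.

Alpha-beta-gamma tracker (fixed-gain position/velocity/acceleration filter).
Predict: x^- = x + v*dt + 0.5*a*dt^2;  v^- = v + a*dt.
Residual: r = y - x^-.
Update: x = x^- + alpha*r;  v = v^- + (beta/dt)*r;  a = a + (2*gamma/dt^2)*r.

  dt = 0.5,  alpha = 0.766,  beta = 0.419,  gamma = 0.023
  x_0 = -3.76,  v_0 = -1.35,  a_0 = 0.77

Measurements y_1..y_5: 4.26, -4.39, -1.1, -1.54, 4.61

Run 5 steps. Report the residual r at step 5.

step 1: x_pred=-4.3387  r=8.5987  x^+=2.2479  v^+=6.2408  a^+=2.3522
step 2: x_pred=5.6623  r=-10.0523  x^+=-2.0378  v^+=-1.0070  a^+=0.5025
step 3: x_pred=-2.4784  r=1.3784  x^+=-1.4226  v^+=0.3994  a^+=0.7562
step 4: x_pred=-1.1283  r=-0.4117  x^+=-1.4437  v^+=0.4325  a^+=0.6804
step 5: x_pred=-1.1424  r=5.7524  x^+=3.2640  v^+=5.5932  a^+=1.7389

resid = 5.7524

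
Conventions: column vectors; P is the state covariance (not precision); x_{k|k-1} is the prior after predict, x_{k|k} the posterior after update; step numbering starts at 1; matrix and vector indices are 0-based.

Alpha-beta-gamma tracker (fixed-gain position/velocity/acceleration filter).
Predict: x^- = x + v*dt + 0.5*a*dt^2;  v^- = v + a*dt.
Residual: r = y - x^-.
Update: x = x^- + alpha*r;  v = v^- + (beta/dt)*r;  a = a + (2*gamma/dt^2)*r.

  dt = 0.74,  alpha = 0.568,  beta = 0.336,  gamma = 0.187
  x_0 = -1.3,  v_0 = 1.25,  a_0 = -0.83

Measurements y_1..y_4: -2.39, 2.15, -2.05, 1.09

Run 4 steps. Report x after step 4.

x_post = 0.0826

step 1: x_pred=-0.6023  r=-1.7877  x^+=-1.6177  v^+=-0.1759  a^+=-2.0510
step 2: x_pred=-2.3094  r=4.4594  x^+=0.2235  v^+=0.3312  a^+=0.9947
step 3: x_pred=0.7409  r=-2.7909  x^+=-0.8443  v^+=-0.2000  a^+=-0.9114
step 4: x_pred=-1.2419  r=2.3319  x^+=0.0826  v^+=0.1843  a^+=0.6812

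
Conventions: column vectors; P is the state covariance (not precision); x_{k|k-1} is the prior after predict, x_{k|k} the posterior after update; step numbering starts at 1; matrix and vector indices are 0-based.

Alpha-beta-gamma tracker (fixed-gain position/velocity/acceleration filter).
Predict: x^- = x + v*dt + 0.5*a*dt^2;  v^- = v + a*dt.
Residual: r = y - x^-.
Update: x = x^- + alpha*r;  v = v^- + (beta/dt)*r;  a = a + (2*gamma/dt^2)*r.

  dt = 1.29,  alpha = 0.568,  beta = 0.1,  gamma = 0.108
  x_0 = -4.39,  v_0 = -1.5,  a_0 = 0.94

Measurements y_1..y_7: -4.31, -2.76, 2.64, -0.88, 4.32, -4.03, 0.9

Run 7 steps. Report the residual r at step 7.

step 1: x_pred=-5.5429  r=1.2329  x^+=-4.8426  v^+=-0.1918  a^+=1.1000
step 2: x_pred=-4.1748  r=1.4148  x^+=-3.3712  v^+=1.3369  a^+=1.2837
step 3: x_pred=-0.5785  r=3.2185  x^+=1.2496  v^+=3.2423  a^+=1.7014
step 4: x_pred=6.8478  r=-7.7278  x^+=2.4584  v^+=4.8381  a^+=0.6984
step 5: x_pred=9.2806  r=-4.9606  x^+=6.4630  v^+=5.3544  a^+=0.0545
step 6: x_pred=13.4155  r=-17.4455  x^+=3.5065  v^+=4.0723  a^+=-2.2100
step 7: x_pred=6.9210  r=-6.0210  x^+=3.5011  v^+=0.7547  a^+=-2.9915

resid = -6.0210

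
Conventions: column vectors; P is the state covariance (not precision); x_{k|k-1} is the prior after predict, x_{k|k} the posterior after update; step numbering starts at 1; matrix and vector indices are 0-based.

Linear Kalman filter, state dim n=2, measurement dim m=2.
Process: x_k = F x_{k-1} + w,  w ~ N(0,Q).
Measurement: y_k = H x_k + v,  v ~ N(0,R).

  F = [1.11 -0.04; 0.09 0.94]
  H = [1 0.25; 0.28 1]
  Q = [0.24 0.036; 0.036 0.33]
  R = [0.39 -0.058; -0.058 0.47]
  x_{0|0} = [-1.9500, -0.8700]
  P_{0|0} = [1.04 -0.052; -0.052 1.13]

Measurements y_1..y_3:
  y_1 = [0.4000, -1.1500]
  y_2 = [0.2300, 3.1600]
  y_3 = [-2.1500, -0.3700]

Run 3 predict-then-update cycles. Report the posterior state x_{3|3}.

x_post = [-1.3798, 0.4644]

step 1: x^-=[-2.1297, -0.9933]  P^-=[1.5278 0.0433; 0.0433 1.3281]  S=[2.0225 0.7482; 0.7482 1.9421]  K=[0.7826 -0.0589; -0.0813 0.7214]  nu=[2.7780, 0.4396]  x^+=[0.0184, -0.9019]  P^+=[0.3515 -0.1715; -0.1715 0.3918]
step 2: x^-=[0.0565, -0.8462]  P^-=[0.6889 -0.1219; -0.1219 0.6500]  S=[1.0586 0.1669; 0.1669 1.1057]  K=[0.6268 -0.0304; -0.0507 0.5646]  nu=[0.3851, 3.9904]  x^+=[0.1763, 1.3874]  P^+=[0.2784 -0.1286; -0.1286 0.3043]
step 3: x^-=[0.1402, 1.3200]  P^-=[0.5949 -0.0814; -0.0814 0.5794]  S=[0.9804 0.1664; 0.1664 1.0505]  K=[0.5881 -0.0120; -0.0258 0.5340]  nu=[-2.6202, -1.7293]  x^+=[-1.3798, 0.4644]  P^+=[0.2580 -0.1120; -0.1120 0.2838]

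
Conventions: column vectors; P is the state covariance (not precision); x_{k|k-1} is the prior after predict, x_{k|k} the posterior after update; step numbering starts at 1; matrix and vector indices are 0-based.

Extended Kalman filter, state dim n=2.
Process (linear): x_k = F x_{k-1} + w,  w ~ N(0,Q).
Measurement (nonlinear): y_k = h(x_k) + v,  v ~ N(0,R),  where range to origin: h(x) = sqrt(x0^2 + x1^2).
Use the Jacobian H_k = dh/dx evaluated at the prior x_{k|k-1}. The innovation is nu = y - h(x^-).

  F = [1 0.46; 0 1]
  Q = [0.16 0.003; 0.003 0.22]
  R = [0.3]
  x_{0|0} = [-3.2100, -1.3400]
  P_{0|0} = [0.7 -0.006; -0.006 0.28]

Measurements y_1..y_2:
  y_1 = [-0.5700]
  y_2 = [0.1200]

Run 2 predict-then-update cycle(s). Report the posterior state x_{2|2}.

step 1: x^-=[-3.8264, -1.3400]  P^-=[0.9137 0.1258; 0.1258 0.5000]  H_jac=[-0.9438 -0.3305]  S=[1.2470]  K=[-0.7249; -0.2277]  nu=[-4.6242]  x^+=[-0.4743, -0.2869]  P^+=[0.2585 -0.0801; -0.0801 0.4353]
step 2: x^-=[-0.6063, -0.2869]  P^-=[0.4369 0.1232; 0.1232 0.6553]  H_jac=[-0.9039 -0.4277]  S=[0.8721]  K=[-0.5132; -0.4491]  nu=[-0.5507]  x^+=[-0.3236, -0.0396]  P^+=[0.2072 -0.0778; -0.0778 0.4794]

x_post = [-0.3236, -0.0396]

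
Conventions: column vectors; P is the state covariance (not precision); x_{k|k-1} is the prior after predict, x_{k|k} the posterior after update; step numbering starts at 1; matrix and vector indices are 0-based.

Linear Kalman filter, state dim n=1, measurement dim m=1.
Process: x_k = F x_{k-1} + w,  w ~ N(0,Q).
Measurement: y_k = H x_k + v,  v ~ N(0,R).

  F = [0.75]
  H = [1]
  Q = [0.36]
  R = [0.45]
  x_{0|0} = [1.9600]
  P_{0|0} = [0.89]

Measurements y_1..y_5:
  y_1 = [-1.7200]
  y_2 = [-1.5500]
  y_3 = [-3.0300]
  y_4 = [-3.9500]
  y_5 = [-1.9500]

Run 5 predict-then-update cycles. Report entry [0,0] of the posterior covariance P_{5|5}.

P_post[0,0] = 0.2351

step 1: x^-=[1.4700]  P^-=[0.8606]  S=[1.3106]  K=[0.6567]  nu=[-3.1900]  x^+=[-0.6247]  P^+=[0.2955]
step 2: x^-=[-0.4685]  P^-=[0.5262]  S=[0.9762]  K=[0.5390]  nu=[-1.0815]  x^+=[-1.0515]  P^+=[0.2426]
step 3: x^-=[-0.7886]  P^-=[0.4964]  S=[0.9464]  K=[0.5245]  nu=[-2.2414]  x^+=[-1.9643]  P^+=[0.2360]
step 4: x^-=[-1.4732]  P^-=[0.4928]  S=[0.9428]  K=[0.5227]  nu=[-2.4768]  x^+=[-2.7678]  P^+=[0.2352]
step 5: x^-=[-2.0758]  P^-=[0.4923]  S=[0.9423]  K=[0.5224]  nu=[0.1258]  x^+=[-2.0101]  P^+=[0.2351]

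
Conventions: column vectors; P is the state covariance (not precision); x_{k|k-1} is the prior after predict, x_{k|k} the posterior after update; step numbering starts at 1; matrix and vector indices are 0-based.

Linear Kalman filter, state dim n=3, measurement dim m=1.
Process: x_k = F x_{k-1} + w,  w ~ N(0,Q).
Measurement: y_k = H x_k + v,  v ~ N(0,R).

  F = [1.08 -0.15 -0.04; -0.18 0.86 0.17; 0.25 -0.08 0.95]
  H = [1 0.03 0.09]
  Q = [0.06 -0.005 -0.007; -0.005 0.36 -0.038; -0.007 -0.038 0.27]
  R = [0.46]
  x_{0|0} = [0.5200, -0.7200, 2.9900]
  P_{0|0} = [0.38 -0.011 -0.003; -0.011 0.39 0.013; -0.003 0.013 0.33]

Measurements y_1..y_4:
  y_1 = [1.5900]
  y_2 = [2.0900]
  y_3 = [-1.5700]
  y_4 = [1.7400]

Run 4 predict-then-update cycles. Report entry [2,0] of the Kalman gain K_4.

K[2,0] = 0.1596

step 1: x^-=[0.5500, -0.2045, 3.0281]  P^-=[0.5165 -0.1433 0.0842; -0.1433 0.6777 -0.0203; 0.0842 -0.0203 0.5911]  S=[0.9884]  K=[0.5259; -0.1263; 0.1384]  nu=[0.7736]  x^+=[0.9569, -0.3022, 3.1352]  P^+=[0.2431 -0.0777 0.0123; -0.0777 0.6619 -0.0031; 0.0123 -0.0031 0.5722]
step 2: x^-=[0.9533, 0.1009, 3.2418]  P^-=[0.3835 -0.2132 0.0674; -0.2132 0.8964 -0.0239; 0.0674 -0.0239 0.8152]  S=[0.8501]  K=[0.4507; -0.2218; 0.1647]  nu=[0.8419]  x^+=[1.3328, -0.0858, 3.3805]  P^+=[0.2108 -0.1283 0.0043; -0.1283 0.8546 0.0071; 0.0043 0.0071 0.7922]
step 3: x^-=[1.3170, 0.2610, 3.5515]  P^-=[0.3676 -0.2838 0.0493; -0.2838 1.0633 -0.0026; 0.0493 -0.0026 1.0096]  S=[0.8286]  K=[0.4388; -0.3043; 0.1691]  nu=[-3.2145]  x^+=[-0.0934, 1.2392, 3.0081]  P^+=[0.2081 -0.1732 -0.0122; -0.1732 0.9866 0.0400; -0.0122 0.0400 0.9859]
step 4: x^-=[-0.4071, 1.5939, 2.7352]  P^-=[0.3842 -0.3497 0.0271; -0.3497 1.1910 0.0380; 0.0271 0.0380 1.1742]  S=[0.8389]  K=[0.4484; -0.3702; 0.1596]  nu=[1.8531]  x^+=[0.4238, 0.9079, 3.0310]  P^+=[0.2155 -0.2104 -0.0330; -0.2104 1.0760 0.0876; -0.0330 0.0876 1.1528]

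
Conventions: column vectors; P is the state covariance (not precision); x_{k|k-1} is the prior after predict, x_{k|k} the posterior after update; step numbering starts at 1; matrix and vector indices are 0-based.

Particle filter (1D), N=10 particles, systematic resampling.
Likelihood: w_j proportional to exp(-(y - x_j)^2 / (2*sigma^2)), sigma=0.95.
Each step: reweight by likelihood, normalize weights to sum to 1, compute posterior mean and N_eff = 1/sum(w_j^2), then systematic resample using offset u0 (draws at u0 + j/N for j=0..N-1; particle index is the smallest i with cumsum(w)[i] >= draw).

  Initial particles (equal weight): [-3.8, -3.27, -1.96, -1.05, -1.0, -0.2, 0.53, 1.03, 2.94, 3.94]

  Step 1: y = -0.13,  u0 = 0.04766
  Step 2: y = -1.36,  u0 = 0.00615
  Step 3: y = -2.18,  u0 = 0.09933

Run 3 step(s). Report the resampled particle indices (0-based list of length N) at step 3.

step 1: w=[0.0002, 0.0011, 0.0422, 0.1688, 0.1774, 0.2690, 0.2119, 0.1280, 0.0015, 0.0000]  mean=-0.2468  Neff=5.1184  idx=[3, 3, 4, 4, 5, 5, 5, 6, 6, 7]
step 2: w=[0.1724, 0.1724, 0.1692, 0.1692, 0.0863, 0.0863, 0.0863, 0.0251, 0.0251, 0.0077]  mean=-0.7177  Neff=7.1242  idx=[0, 0, 1, 1, 2, 2, 3, 4, 5, 6]
step 3: w=[0.1332, 0.1332, 0.1332, 0.1332, 0.1249, 0.1249, 0.1249, 0.0308, 0.0308, 0.0308]  mean=-0.9527  Neff=8.2889  idx=[0, 1, 2, 2, 3, 4, 5, 6, 6, 9]

resampled_idx = [0, 1, 2, 2, 3, 4, 5, 6, 6, 9]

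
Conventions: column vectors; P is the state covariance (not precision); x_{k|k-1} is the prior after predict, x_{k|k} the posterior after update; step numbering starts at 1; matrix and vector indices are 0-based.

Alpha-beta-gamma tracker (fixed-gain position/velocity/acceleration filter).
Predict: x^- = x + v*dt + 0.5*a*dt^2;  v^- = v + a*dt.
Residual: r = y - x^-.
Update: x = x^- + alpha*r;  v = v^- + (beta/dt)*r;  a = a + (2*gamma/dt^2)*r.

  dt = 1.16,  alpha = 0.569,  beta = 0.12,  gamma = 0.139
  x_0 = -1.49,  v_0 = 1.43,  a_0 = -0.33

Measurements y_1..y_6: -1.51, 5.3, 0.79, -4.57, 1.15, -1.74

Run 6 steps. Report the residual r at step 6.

step 1: x_pred=-0.0532  r=-1.4568  x^+=-0.8821  v^+=0.8965  a^+=-0.6310
step 2: x_pred=-0.2667  r=5.5667  x^+=2.9007  v^+=0.7404  a^+=0.5191
step 3: x_pred=4.1089  r=-3.3189  x^+=2.2205  v^+=0.9993  a^+=-0.1666
step 4: x_pred=3.2675  r=-7.8375  x^+=-1.1920  v^+=-0.0047  a^+=-1.7858
step 5: x_pred=-2.3990  r=3.5490  x^+=-0.3796  v^+=-1.7091  a^+=-1.0526
step 6: x_pred=-3.0704  r=1.3304  x^+=-2.3134  v^+=-2.7925  a^+=-0.7777

resid = 1.3304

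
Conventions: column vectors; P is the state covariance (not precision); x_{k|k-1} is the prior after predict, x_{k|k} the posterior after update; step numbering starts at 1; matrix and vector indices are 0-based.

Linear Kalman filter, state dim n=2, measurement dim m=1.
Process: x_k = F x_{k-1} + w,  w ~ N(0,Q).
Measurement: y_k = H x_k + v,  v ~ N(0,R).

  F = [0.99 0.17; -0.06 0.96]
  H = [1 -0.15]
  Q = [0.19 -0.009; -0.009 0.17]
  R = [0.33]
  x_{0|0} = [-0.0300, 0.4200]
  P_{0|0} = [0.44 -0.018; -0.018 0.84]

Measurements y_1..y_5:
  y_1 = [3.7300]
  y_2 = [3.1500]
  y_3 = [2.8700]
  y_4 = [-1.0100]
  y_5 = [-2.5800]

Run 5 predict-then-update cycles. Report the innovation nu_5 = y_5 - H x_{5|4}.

innov = [-3.0120]

step 1: x^-=[0.0417, 0.4050]  P^-=[0.6395 0.0850; 0.0850 0.9478]  S=[0.9653]  K=[0.6493; -0.0592]  nu=[3.7490]  x^+=[2.4758, 0.1831]  P^+=[0.2326 0.1221; 0.1221 0.9444]
step 2: x^-=[2.4821, 0.0272]  P^-=[0.4863 0.2461; 0.2461 1.0271]  S=[0.7656]  K=[0.5870; 0.1203]  nu=[0.6719]  x^+=[2.8766, 0.1080]  P^+=[0.2225 0.1921; 0.1921 1.0161]
step 3: x^-=[2.8662, -0.0689]  P^-=[0.5021 0.3242; 0.3242 1.0851]  S=[0.7593]  K=[0.5973; 0.2126]  nu=[-0.0065]  x^+=[2.8623, -0.0703]  P^+=[0.2313 0.2278; 0.2278 1.0508]
step 4: x^-=[2.8217, -0.2392]  P^-=[0.5237 0.3629; 0.3629 1.1130]  S=[0.7699]  K=[0.6095; 0.2545]  nu=[-3.8676]  x^+=[0.4643, -1.2237]  P^+=[0.2377 0.2435; 0.2435 1.0631]
step 5: x^-=[0.2516, -1.2026]  P^-=[0.5356 0.3793; 0.3793 1.1226]  S=[0.7771]  K=[0.6160; 0.2714]  nu=[-3.0120]  x^+=[-1.6039, -2.0200]  P^+=[0.2407 0.2494; 0.2494 1.0653]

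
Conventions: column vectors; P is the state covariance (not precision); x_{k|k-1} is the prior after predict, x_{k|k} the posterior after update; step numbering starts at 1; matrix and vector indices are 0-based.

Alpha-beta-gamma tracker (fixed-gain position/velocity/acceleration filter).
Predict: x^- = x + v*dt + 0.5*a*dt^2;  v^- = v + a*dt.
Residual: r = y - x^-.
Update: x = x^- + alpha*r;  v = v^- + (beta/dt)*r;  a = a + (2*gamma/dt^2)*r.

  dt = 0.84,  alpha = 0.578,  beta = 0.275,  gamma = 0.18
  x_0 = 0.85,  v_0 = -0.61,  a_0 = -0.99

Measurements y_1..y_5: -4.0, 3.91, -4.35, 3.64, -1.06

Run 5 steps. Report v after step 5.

v_post = 3.6251

step 1: x_pred=-0.0117  r=-3.9883  x^+=-2.3169  v^+=-2.7473  a^+=-3.0249
step 2: x_pred=-5.6918  r=9.6018  x^+=-0.1420  v^+=-2.1447  a^+=1.8740
step 3: x_pred=-1.2824  r=-3.0676  x^+=-3.0555  v^+=-1.5748  a^+=0.3089
step 4: x_pred=-4.2693  r=7.9093  x^+=0.3023  v^+=1.2740  a^+=4.3443
step 5: x_pred=2.9051  r=-3.9651  x^+=0.6133  v^+=3.6251  a^+=2.3213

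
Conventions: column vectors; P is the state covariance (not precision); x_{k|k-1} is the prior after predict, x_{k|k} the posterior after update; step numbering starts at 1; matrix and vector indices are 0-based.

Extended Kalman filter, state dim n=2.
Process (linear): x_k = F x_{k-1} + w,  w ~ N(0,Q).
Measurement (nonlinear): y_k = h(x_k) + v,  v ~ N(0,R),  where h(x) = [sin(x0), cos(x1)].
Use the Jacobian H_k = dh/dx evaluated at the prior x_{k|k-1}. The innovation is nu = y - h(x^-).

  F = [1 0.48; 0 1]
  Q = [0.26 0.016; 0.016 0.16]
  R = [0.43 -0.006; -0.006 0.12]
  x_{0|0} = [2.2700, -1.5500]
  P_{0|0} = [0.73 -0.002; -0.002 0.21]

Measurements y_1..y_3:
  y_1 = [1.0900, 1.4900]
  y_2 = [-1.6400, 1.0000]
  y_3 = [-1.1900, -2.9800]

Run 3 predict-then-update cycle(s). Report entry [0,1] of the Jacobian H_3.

step 1: x^-=[1.5260, -1.5500]  P^-=[1.0365 0.1148; 0.1148 0.3700]  H_jac=[0.0448 0.0000; 0.0000 0.9998]  S=[0.4321 -0.0009; -0.0009 0.4898]  K=[0.1079 0.2345; 0.0134 0.7552]  nu=[0.0910, 1.4692]  x^+=[1.8803, -0.4392]  P^+=[1.0045 0.0275; 0.0275 0.0906]
step 2: x^-=[1.6695, -0.4392]  P^-=[1.3118 0.0870; 0.0870 0.2506]  H_jac=[-0.0986 0.0000; 0.0000 0.4252]  S=[0.4427 -0.0096; -0.0096 0.1653]  K=[-0.2875 0.2069; -0.0053 0.6442]  nu=[-2.6351, 0.0949]  x^+=[2.4468, -0.3640]  P^+=[1.2670 0.0625; 0.0625 0.1819]
step 3: x^-=[2.2721, -0.3640]  P^-=[1.6288 0.1658; 0.1658 0.3419]  H_jac=[-0.6452 0.0000; 0.0000 0.3561]  S=[1.1081 -0.0441; -0.0441 0.1633]  K=[-0.9442 0.1065; -0.0676 0.7270]  nu=[-1.9540, -3.9145]  x^+=[3.7001, -3.0777]  P^+=[0.6302 0.0518; 0.0518 0.2462]

H_jac[0,1] = 0.0000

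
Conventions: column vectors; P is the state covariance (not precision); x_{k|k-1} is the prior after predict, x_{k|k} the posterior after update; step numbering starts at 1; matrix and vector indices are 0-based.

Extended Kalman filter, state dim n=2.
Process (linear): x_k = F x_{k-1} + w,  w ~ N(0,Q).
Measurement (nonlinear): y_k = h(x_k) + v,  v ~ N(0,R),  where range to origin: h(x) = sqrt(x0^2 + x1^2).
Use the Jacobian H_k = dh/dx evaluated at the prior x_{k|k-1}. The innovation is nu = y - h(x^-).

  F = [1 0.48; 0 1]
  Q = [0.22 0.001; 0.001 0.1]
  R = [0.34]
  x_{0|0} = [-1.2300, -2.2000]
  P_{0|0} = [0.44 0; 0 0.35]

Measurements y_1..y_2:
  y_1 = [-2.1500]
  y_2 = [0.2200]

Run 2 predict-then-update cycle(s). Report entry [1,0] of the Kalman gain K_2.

step 1: x^-=[-2.2860, -2.2000]  P^-=[0.7406 0.1690; 0.1690 0.4500]  H_jac=[-0.7205 -0.6934]  S=[1.1098]  K=[-0.5865; -0.3909]  nu=[-5.3227]  x^+=[0.8356, -0.1194]  P^+=[0.3589 -0.0854; -0.0854 0.2804]
step 2: x^-=[0.7783, -0.1194]  P^-=[0.5616 0.0502; 0.0502 0.3804]  H_jac=[0.9884 -0.1516]  S=[0.8824]  K=[0.6205; -0.0091]  nu=[-0.5674]  x^+=[0.4262, -0.1142]  P^+=[0.2219 0.0552; 0.0552 0.3803]

K[1,0] = -0.0091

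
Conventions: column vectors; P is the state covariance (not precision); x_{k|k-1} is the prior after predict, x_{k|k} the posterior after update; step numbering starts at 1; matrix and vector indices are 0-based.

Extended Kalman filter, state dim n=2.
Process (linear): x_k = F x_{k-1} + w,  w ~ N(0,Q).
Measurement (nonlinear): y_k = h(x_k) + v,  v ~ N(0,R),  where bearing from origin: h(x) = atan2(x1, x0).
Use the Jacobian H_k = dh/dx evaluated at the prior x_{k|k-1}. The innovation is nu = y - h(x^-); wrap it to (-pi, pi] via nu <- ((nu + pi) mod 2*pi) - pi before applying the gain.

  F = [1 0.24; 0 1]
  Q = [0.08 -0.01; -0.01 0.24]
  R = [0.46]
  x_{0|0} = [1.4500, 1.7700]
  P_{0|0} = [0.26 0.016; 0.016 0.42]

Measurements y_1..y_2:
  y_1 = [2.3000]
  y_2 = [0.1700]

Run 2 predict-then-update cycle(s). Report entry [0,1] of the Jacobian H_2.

H_jac[0,1] = 0.2236

step 1: x^-=[1.8748, 1.7700]  P^-=[0.3719 0.1068; 0.1068 0.6600]  H_jac=[-0.2663 0.2820]  S=[0.5228]  K=[-0.1318; 0.3016]  nu=[1.5433]  x^+=[1.6714, 2.2355]  P^+=[0.3628 0.1276; 0.1276 0.6124]
step 2: x^-=[2.2080, 2.2355]  P^-=[0.5393 0.2646; 0.2646 0.8524]  H_jac=[-0.2264 0.2236]  S=[0.5035]  K=[-0.1250; 0.2597]  nu=[-0.6216]  x^+=[2.2857, 2.0741]  P^+=[0.5314 0.2809; 0.2809 0.8185]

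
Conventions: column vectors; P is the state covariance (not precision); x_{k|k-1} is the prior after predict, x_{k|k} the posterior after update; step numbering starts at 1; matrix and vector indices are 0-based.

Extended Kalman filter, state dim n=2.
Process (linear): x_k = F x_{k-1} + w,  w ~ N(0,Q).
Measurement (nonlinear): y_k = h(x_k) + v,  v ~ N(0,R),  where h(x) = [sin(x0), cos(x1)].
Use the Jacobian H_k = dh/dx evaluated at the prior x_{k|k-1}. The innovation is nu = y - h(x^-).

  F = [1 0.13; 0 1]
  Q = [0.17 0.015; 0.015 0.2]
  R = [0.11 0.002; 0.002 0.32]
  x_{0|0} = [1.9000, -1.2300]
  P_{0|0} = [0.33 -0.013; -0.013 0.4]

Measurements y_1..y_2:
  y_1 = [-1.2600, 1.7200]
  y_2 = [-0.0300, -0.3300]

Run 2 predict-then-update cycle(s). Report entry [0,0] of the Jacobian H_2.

H_jac[0,0] = -0.9855

step 1: x^-=[1.7401, -1.2300]  P^-=[0.5034 0.0540; 0.0540 0.6000]  H_jac=[-0.1685 0.0000; 0.0000 0.9425]  S=[0.1243 -0.0066; -0.0066 0.8530]  K=[-0.6795 0.0544; -0.0381 0.6627]  nu=[-2.2457, 1.3858]  x^+=[3.3415, -0.2260]  P^+=[0.4430 0.0170; 0.0170 0.2249]
step 2: x^-=[3.3122, -0.2260]  P^-=[0.6212 0.0613; 0.0613 0.4249]  H_jac=[-0.9855 0.0000; 0.0000 0.2241]  S=[0.7133 -0.0115; -0.0115 0.3413]  K=[-0.8581 0.0112; -0.0802 0.2763]  nu=[0.1397, -1.3046]  x^+=[3.1776, -0.5976]  P^+=[0.0958 0.0084; 0.0084 0.3938]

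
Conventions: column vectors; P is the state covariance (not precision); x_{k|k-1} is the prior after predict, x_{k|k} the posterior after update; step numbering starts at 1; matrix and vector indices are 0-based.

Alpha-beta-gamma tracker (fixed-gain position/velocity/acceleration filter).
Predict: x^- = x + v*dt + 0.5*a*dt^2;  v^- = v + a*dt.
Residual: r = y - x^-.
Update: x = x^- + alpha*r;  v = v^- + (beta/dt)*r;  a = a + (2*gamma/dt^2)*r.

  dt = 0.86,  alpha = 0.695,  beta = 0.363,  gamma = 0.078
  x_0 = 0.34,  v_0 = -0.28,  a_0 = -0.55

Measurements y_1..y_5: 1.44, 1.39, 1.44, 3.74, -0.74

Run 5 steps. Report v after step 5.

v_post = -0.6213

step 1: x_pred=-0.1042  r=1.5442  x^+=0.9690  v^+=-0.1012  a^+=-0.2243
step 2: x_pred=0.7990  r=0.5910  x^+=1.2098  v^+=-0.0447  a^+=-0.0996
step 3: x_pred=1.1345  r=0.3055  x^+=1.3468  v^+=-0.0014  a^+=-0.0352
step 4: x_pred=1.3326  r=2.4074  x^+=3.0057  v^+=0.9845  a^+=0.4726
step 5: x_pred=4.0271  r=-4.7671  x^+=0.7140  v^+=-0.6213  a^+=-0.5329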